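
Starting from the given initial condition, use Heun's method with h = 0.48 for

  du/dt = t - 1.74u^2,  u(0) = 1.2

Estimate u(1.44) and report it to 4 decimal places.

0.8535

Heun: k1 = f(t_n, u_n); k2 = f(t_n + h, u_n + h·k1); u_{n+1} = u_n + (h/2)·(k1 + k2).
t=0.000000, u=1.200000:
  k1 = f(0.000000, 1.200000) = -2.505600
  k2 = f(0.480000, -0.002688) = 0.479987
  u ← 1.200000 + (0.48/2)·(-2.505600 + 0.479987) = 0.713853
t=0.480000, u=0.713853:
  k1 = f(0.480000, 0.713853) = -0.406680
  k2 = f(0.960000, 0.518647) = 0.491950
  u ← 0.713853 + (0.48/2)·(-0.406680 + 0.491950) = 0.734318
t=0.960000, u=0.734318:
  k1 = f(0.960000, 0.734318) = 0.021753
  k2 = f(1.440000, 0.744759) = 0.474881
  u ← 0.734318 + (0.48/2)·(0.021753 + 0.474881) = 0.853510
u(1.44) ≈ 0.8535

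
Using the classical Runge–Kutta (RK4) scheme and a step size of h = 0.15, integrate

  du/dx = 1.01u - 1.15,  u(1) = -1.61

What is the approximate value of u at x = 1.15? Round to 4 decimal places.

RK4: k1 = f(x_n, u_n); k2 = f(x_n + h/2, u_n + (h/2)·k1); k3 = f(x_n + h/2, u_n + (h/2)·k2); k4 = f(x_n + h, u_n + h·k3); u_{n+1} = u_n + (h/6)·(k1 + 2k2 + 2k3 + k4).
x=1.000000, u=-1.610000:
  k1 = f(1.000000, -1.610000) = -2.776100
  k2 = f(1.075000, -1.818208) = -2.986390
  k3 = f(1.075000, -1.833979) = -3.002319
  k4 = f(1.150000, -2.060348) = -3.230951
  u ← -1.610000 + (0.15/6)·(k1 + 2k2 + 2k3 + k4) = -2.059612
u(1.15) ≈ -2.0596

-2.0596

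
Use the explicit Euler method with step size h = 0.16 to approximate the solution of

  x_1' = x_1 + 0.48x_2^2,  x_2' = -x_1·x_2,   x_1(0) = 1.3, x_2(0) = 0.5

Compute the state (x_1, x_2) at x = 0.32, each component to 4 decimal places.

1.7836, 0.2992

Euler on (x_1,x_2): x_1_{n+1} = x_1_n + h·x_1', x_2_{n+1} = x_2_n + h·x_2'.
0.000000: (1.300000, 0.500000); f=(1.420000, -0.650000) → (1.527200, 0.396000)
0.160000: (1.527200, 0.396000); f=(1.602472, -0.604771) → (1.783595, 0.299237)
(x_1(0.32), x_2(0.32)) ≈ (1.7836, 0.2992)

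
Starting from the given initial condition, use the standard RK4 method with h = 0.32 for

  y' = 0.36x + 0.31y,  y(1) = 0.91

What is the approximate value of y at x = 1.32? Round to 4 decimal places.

RK4: k1 = f(x_n, y_n); k2 = f(x_n + h/2, y_n + (h/2)·k1); k3 = f(x_n + h/2, y_n + (h/2)·k2); k4 = f(x_n + h, y_n + h·k3); y_{n+1} = y_n + (h/6)·(k1 + 2k2 + 2k3 + k4).
x=1.000000, y=0.910000:
  k1 = f(1.000000, 0.910000) = 0.642100
  k2 = f(1.160000, 1.012736) = 0.731548
  k3 = f(1.160000, 1.027048) = 0.735985
  k4 = f(1.320000, 1.145515) = 0.830310
  y ← 0.910000 + (0.32/6)·(k1 + 2k2 + 2k3 + k4) = 1.145065
y(1.32) ≈ 1.1451

1.1451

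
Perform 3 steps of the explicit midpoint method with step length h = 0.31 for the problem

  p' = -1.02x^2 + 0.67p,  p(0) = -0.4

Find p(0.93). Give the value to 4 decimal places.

-1.0450

Midpoint: k1 = f(x_n, p_n); k2 = f(x_n + h/2, p_n + (h/2)·k1); p_{n+1} = p_n + h·k2.
x=0.000000, p=-0.400000:
  k1 = f(0.000000, -0.400000) = -0.268000
  k2 = f(0.155000, -0.441540) = -0.320337
  p ← -0.400000 + 0.31·(-0.320337) = -0.499305
x=0.310000, p=-0.499305:
  k1 = f(0.310000, -0.499305) = -0.432556
  k2 = f(0.465000, -0.566351) = -0.600005
  p ← -0.499305 + 0.31·(-0.600005) = -0.685306
x=0.620000, p=-0.685306:
  k1 = f(0.620000, -0.685306) = -0.851243
  k2 = f(0.775000, -0.817249) = -1.160194
  p ← -0.685306 + 0.31·(-1.160194) = -1.044966
p(0.93) ≈ -1.0450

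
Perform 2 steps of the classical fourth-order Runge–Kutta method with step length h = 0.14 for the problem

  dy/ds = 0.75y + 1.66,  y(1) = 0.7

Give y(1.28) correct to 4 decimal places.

RK4: k1 = f(s_n, y_n); k2 = f(s_n + h/2, y_n + (h/2)·k1); k3 = f(s_n + h/2, y_n + (h/2)·k2); k4 = f(s_n + h, y_n + h·k3); y_{n+1} = y_n + (h/6)·(k1 + 2k2 + 2k3 + k4).
s=1.000000, y=0.700000:
  k1 = f(1.000000, 0.700000) = 2.185000
  k2 = f(1.070000, 0.852950) = 2.299713
  k3 = f(1.070000, 0.860980) = 2.305735
  k4 = f(1.140000, 1.022803) = 2.427102
  y ← 0.700000 + (0.14/6)·(k1 + 2k2 + 2k3 + k4) = 1.022537
s=1.140000, y=1.022537:
  k1 = f(1.140000, 1.022537) = 2.426902
  k2 = f(1.210000, 1.192420) = 2.554315
  k3 = f(1.210000, 1.201339) = 2.561004
  k4 = f(1.280000, 1.381077) = 2.695808
  y ← 1.022537 + (0.14/6)·(k1 + 2k2 + 2k3 + k4) = 1.380781
y(1.28) ≈ 1.3808

1.3808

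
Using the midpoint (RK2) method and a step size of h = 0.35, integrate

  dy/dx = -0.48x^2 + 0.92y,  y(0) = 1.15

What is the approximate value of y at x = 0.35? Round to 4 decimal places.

Midpoint: k1 = f(x_n, y_n); k2 = f(x_n + h/2, y_n + (h/2)·k1); y_{n+1} = y_n + h·k2.
x=0.000000, y=1.150000:
  k1 = f(0.000000, 1.150000) = 1.058000
  k2 = f(0.175000, 1.335150) = 1.213638
  y ← 1.150000 + 0.35·1.213638 = 1.574773
y(0.35) ≈ 1.5748

1.5748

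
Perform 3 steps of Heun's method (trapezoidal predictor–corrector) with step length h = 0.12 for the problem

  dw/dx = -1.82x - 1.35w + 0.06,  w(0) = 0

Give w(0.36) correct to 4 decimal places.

Heun: k1 = f(x_n, w_n); k2 = f(x_n + h, w_n + h·k1); w_{n+1} = w_n + (h/2)·(k1 + k2).
x=0.000000, w=0.000000:
  k1 = f(0.000000, 0.000000) = 0.060000
  k2 = f(0.120000, 0.007200) = -0.168120
  w ← 0.000000 + (0.12/2)·(0.060000 + (-0.168120)) = -0.006487
x=0.120000, w=-0.006487:
  k1 = f(0.120000, -0.006487) = -0.149642
  k2 = f(0.240000, -0.024444) = -0.343800
  w ← -0.006487 + (0.12/2)·(-0.149642 + (-0.343800)) = -0.036094
x=0.240000, w=-0.036094:
  k1 = f(0.240000, -0.036094) = -0.328073
  k2 = f(0.360000, -0.075463) = -0.493326
  w ← -0.036094 + (0.12/2)·(-0.328073 + (-0.493326)) = -0.085378
w(0.36) ≈ -0.0854

-0.0854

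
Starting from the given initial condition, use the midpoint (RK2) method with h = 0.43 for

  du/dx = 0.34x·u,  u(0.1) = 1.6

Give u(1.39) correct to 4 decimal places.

Midpoint: k1 = f(x_n, u_n); k2 = f(x_n + h/2, u_n + (h/2)·k1); u_{n+1} = u_n + h·k2.
x=0.100000, u=1.600000:
  k1 = f(0.100000, 1.600000) = 0.054400
  k2 = f(0.315000, 1.611696) = 0.172613
  u ← 1.600000 + 0.43·0.172613 = 1.674223
x=0.530000, u=1.674223:
  k1 = f(0.530000, 1.674223) = 0.301695
  k2 = f(0.745000, 1.739088) = 0.440511
  u ← 1.674223 + 0.43·0.440511 = 1.863643
x=0.960000, u=1.863643:
  k1 = f(0.960000, 1.863643) = 0.608293
  k2 = f(1.175000, 1.994426) = 0.796773
  u ← 1.863643 + 0.43·0.796773 = 2.206256
u(1.39) ≈ 2.2063

2.2063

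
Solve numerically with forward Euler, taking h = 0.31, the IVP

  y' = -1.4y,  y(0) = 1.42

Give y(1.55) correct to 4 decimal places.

0.0825

Euler: y_{n+1} = y_n + h·f(t_n, y_n).
t=0.000000, y=1.420000: f=-1.988000 → y ← 1.420000 + 0.31·(-1.988000) = 0.803720
t=0.310000, y=0.803720: f=-1.125208 → y ← 0.803720 + 0.31·(-1.125208) = 0.454906
t=0.620000, y=0.454906: f=-0.636868 → y ← 0.454906 + 0.31·(-0.636868) = 0.257477
t=0.930000, y=0.257477: f=-0.360467 → y ← 0.257477 + 0.31·(-0.360467) = 0.145732
t=1.240000, y=0.145732: f=-0.204024 → y ← 0.145732 + 0.31·(-0.204024) = 0.082484
y(1.55) ≈ 0.0825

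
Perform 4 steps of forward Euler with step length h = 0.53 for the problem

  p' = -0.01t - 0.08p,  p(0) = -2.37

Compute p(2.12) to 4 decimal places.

-2.0093

Euler: p_{n+1} = p_n + h·f(t_n, p_n).
t=0.000000, p=-2.370000: f=0.189600 → p ← -2.370000 + 0.53·0.189600 = -2.269512
t=0.530000, p=-2.269512: f=0.176261 → p ← -2.269512 + 0.53·0.176261 = -2.176094
t=1.060000, p=-2.176094: f=0.163487 → p ← -2.176094 + 0.53·0.163487 = -2.089445
t=1.590000, p=-2.089445: f=0.151256 → p ← -2.089445 + 0.53·0.151256 = -2.009280
p(2.12) ≈ -2.0093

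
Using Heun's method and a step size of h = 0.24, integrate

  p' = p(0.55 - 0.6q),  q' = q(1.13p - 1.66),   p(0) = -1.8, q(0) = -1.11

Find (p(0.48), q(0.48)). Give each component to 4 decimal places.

-2.6523, -0.2768

Heun on (p,q): k1 = f(t_n, state_n); k2 = f(t_n + h, state_n + h·k1); state_{n+1} = state_n + (h/2)·(k1 + k2).
0.000000: (-1.800000, -1.110000)
  k1 = (-2.188800, 4.100340)
  predictor → (-2.325312, -0.125918)
  k2 = (-1.454601, 0.539888)
  → (-2.237208, -0.553173)
0.240000: (-2.237208, -0.553173)
  k1 = (-1.973002, 2.316712)
  predictor → (-2.710729, 0.002838)
  k2 = (-1.486285, -0.013405)
  → (-2.652323, -0.276776)
(p(0.48), q(0.48)) ≈ (-2.6523, -0.2768)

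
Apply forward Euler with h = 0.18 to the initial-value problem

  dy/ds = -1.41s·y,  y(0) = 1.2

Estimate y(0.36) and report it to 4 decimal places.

1.1452

Euler: y_{n+1} = y_n + h·f(s_n, y_n).
s=0.000000, y=1.200000: f=0.000000 → y ← 1.200000 + 0.18·0.000000 = 1.200000
s=0.180000, y=1.200000: f=-0.304560 → y ← 1.200000 + 0.18·(-0.304560) = 1.145179
y(0.36) ≈ 1.1452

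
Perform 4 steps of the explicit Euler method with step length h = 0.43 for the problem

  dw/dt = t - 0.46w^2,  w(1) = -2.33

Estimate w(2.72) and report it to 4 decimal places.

-14.4008

Euler: w_{n+1} = w_n + h·f(t_n, w_n).
t=1.000000, w=-2.330000: f=-1.497294 → w ← -2.330000 + 0.43·(-1.497294) = -2.973836
t=1.430000, w=-2.973836: f=-2.638103 → w ← -2.973836 + 0.43·(-2.638103) = -4.108221
t=1.860000, w=-4.108221: f=-5.903640 → w ← -4.108221 + 0.43·(-5.903640) = -6.646786
t=2.290000, w=-6.646786: f=-18.032693 → w ← -6.646786 + 0.43·(-18.032693) = -14.400844
w(2.72) ≈ -14.4008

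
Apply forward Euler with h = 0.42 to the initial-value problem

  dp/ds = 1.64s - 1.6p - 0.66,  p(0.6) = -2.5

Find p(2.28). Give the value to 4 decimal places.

1.2600

Euler: p_{n+1} = p_n + h·f(s_n, p_n).
s=0.600000, p=-2.500000: f=4.324000 → p ← -2.500000 + 0.42·4.324000 = -0.683920
s=1.020000, p=-0.683920: f=2.107072 → p ← -0.683920 + 0.42·2.107072 = 0.201050
s=1.440000, p=0.201050: f=1.379920 → p ← 0.201050 + 0.42·1.379920 = 0.780616
s=1.860000, p=0.780616: f=1.141414 → p ← 0.780616 + 0.42·1.141414 = 1.260010
p(2.28) ≈ 1.2600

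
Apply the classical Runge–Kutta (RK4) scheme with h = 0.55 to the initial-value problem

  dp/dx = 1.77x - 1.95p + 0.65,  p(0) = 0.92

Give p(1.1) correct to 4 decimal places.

RK4: k1 = f(x_n, p_n); k2 = f(x_n + h/2, p_n + (h/2)·k1); k3 = f(x_n + h/2, p_n + (h/2)·k2); k4 = f(x_n + h, p_n + h·k3); p_{n+1} = p_n + (h/6)·(k1 + 2k2 + 2k3 + k4).
x=0.000000, p=0.920000:
  k1 = f(0.000000, 0.920000) = -1.144000
  k2 = f(0.275000, 0.605400) = -0.043780
  k3 = f(0.275000, 0.907961) = -0.633773
  k4 = f(0.550000, 0.571425) = 0.509222
  p ← 0.920000 + (0.55/6)·(k1 + 2k2 + 2k3 + k4) = 0.737594
x=0.550000, p=0.737594:
  k1 = f(0.550000, 0.737594) = 0.185192
  k2 = f(0.825000, 0.788522) = 0.572633
  k3 = f(0.825000, 0.895068) = 0.364868
  k4 = f(1.100000, 0.938271) = 0.767371
  p ← 0.737594 + (0.55/6)·(k1 + 2k2 + 2k3 + k4) = 0.996787
p(1.1) ≈ 0.9968

0.9968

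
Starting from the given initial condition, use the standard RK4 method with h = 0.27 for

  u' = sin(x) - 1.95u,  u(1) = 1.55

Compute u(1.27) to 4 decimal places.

RK4: k1 = f(x_n, u_n); k2 = f(x_n + h/2, u_n + (h/2)·k1); k3 = f(x_n + h/2, u_n + (h/2)·k2); k4 = f(x_n + h, u_n + h·k3); u_{n+1} = u_n + (h/6)·(k1 + 2k2 + 2k3 + k4).
x=1.000000, u=1.550000:
  k1 = f(1.000000, 1.550000) = -2.181029
  k2 = f(1.135000, 1.255561) = -1.541810
  k3 = f(1.135000, 1.341856) = -1.710084
  k4 = f(1.270000, 1.088277) = -1.167040
  u ← 1.550000 + (0.27/6)·(k1 + 2k2 + 2k3 + k4) = 1.106666
u(1.27) ≈ 1.1067

1.1067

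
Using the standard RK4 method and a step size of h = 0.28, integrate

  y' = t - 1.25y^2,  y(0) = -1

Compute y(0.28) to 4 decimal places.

RK4: k1 = f(t_n, y_n); k2 = f(t_n + h/2, y_n + (h/2)·k1); k3 = f(t_n + h/2, y_n + (h/2)·k2); k4 = f(t_n + h, y_n + h·k3); y_{n+1} = y_n + (h/6)·(k1 + 2k2 + 2k3 + k4).
t=0.000000, y=-1.000000:
  k1 = f(0.000000, -1.000000) = -1.250000
  k2 = f(0.140000, -1.175000) = -1.585781
  k3 = f(0.140000, -1.222009) = -1.726634
  k4 = f(0.280000, -1.483457) = -2.470807
  y ← -1.000000 + (0.28/6)·(k1 + 2k2 + 2k3 + k4) = -1.482796
y(0.28) ≈ -1.4828

-1.4828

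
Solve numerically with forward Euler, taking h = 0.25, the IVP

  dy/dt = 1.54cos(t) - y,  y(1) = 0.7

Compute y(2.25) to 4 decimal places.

Euler: y_{n+1} = y_n + h·f(t_n, y_n).
t=1.000000, y=0.700000: f=0.132066 → y ← 0.700000 + 0.25·0.132066 = 0.733016
t=1.250000, y=0.733016: f=-0.247420 → y ← 0.733016 + 0.25·(-0.247420) = 0.671161
t=1.500000, y=0.671161: f=-0.562226 → y ← 0.671161 + 0.25·(-0.562226) = 0.530605
t=1.750000, y=0.530605: f=-0.805104 → y ← 0.530605 + 0.25·(-0.805104) = 0.329329
t=2.000000, y=0.329329: f=-0.970195 → y ← 0.329329 + 0.25·(-0.970195) = 0.086780
y(2.25) ≈ 0.0868

0.0868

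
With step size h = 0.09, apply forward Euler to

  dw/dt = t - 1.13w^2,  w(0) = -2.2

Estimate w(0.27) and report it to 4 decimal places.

Euler: w_{n+1} = w_n + h·f(t_n, w_n).
t=0.000000, w=-2.200000: f=-5.469200 → w ← -2.200000 + 0.09·(-5.469200) = -2.692228
t=0.090000, w=-2.692228: f=-8.100344 → w ← -2.692228 + 0.09·(-8.100344) = -3.421259
t=0.180000, w=-3.421259: f=-13.046664 → w ← -3.421259 + 0.09·(-13.046664) = -4.595459
w(0.27) ≈ -4.5955

-4.5955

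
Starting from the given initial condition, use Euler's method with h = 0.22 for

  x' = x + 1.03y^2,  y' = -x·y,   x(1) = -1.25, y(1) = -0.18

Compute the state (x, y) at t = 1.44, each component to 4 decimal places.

-1.8396, -0.3061

Euler on (x,y): x_{n+1} = x_n + h·x', y_{n+1} = y_n + h·y'.
1.000000: (-1.250000, -0.180000); f=(-1.216628, -0.225000) → (-1.517658, -0.229500)
1.220000: (-1.517658, -0.229500); f=(-1.463408, -0.348303) → (-1.839608, -0.306127)
(x(1.44), y(1.44)) ≈ (-1.8396, -0.3061)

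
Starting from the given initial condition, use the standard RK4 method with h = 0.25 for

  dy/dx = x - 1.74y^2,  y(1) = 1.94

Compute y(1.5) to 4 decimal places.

1.0340

RK4: k1 = f(x_n, y_n); k2 = f(x_n + h/2, y_n + (h/2)·k1); k3 = f(x_n + h/2, y_n + (h/2)·k2); k4 = f(x_n + h, y_n + h·k3); y_{n+1} = y_n + (h/6)·(k1 + 2k2 + 2k3 + k4).
x=1.000000, y=1.940000:
  k1 = f(1.000000, 1.940000) = -5.548664
  k2 = f(1.125000, 1.246417) = -1.578186
  k3 = f(1.125000, 1.742727) = -4.159548
  k4 = f(1.250000, 0.900113) = -0.159754
  y ← 1.940000 + (0.25/6)·(k1 + 2k2 + 2k3 + k4) = 1.224005
x=1.250000, y=1.224005:
  k1 = f(1.250000, 1.224005) = -1.356846
  k2 = f(1.375000, 1.054399) = -0.559457
  k3 = f(1.375000, 1.154073) = -0.942477
  k4 = f(1.500000, 0.988385) = -0.199816
  y ← 1.224005 + (0.25/6)·(k1 + 2k2 + 2k3 + k4) = 1.033983
y(1.5) ≈ 1.0340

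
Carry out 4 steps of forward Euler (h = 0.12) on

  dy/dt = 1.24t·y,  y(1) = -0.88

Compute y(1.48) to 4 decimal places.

Euler: y_{n+1} = y_n + h·f(t_n, y_n).
t=1.000000, y=-0.880000: f=-1.091200 → y ← -0.880000 + 0.12·(-1.091200) = -1.010944
t=1.120000, y=-1.010944: f=-1.403999 → y ← -1.010944 + 0.12·(-1.403999) = -1.179424
t=1.240000, y=-1.179424: f=-1.813482 → y ← -1.179424 + 0.12·(-1.813482) = -1.397042
t=1.360000, y=-1.397042: f=-2.355971 → y ← -1.397042 + 0.12·(-2.355971) = -1.679758
y(1.48) ≈ -1.6798

-1.6798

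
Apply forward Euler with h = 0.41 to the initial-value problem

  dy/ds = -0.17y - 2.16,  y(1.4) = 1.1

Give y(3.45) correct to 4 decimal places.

-3.0858

Euler: y_{n+1} = y_n + h·f(s_n, y_n).
s=1.400000, y=1.100000: f=-2.347000 → y ← 1.100000 + 0.41·(-2.347000) = 0.137730
s=1.810000, y=0.137730: f=-2.183414 → y ← 0.137730 + 0.41·(-2.183414) = -0.757470
s=2.220000, y=-0.757470: f=-2.031230 → y ← -0.757470 + 0.41·(-2.031230) = -1.590274
s=2.630000, y=-1.590274: f=-1.889653 → y ← -1.590274 + 0.41·(-1.889653) = -2.365032
s=3.040000, y=-2.365032: f=-1.757945 → y ← -2.365032 + 0.41·(-1.757945) = -3.085789
y(3.45) ≈ -3.0858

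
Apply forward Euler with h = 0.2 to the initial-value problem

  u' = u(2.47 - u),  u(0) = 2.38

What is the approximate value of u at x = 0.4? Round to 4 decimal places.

2.4457

Euler: u_{n+1} = u_n + h·f(x_n, u_n).
x=0.000000, u=2.380000: f=0.214200 → u ← 2.380000 + 0.2·0.214200 = 2.422840
x=0.200000, u=2.422840: f=0.114261 → u ← 2.422840 + 0.2·0.114261 = 2.445692
u(0.4) ≈ 2.4457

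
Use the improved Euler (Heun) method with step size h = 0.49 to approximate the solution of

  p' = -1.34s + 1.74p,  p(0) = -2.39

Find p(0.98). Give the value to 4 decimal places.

Heun: k1 = f(s_n, p_n); k2 = f(s_n + h, p_n + h·k1); p_{n+1} = p_n + (h/2)·(k1 + k2).
s=0.000000, p=-2.390000:
  k1 = f(0.000000, -2.390000) = -4.158600
  k2 = f(0.490000, -4.427714) = -8.360822
  p ← -2.390000 + (0.49/2)·(-4.158600 + (-8.360822)) = -5.457258
s=0.490000, p=-5.457258:
  k1 = f(0.490000, -5.457258) = -10.152230
  k2 = f(0.980000, -10.431851) = -19.464621
  p ← -5.457258 + (0.49/2)·(-10.152230 + (-19.464621)) = -12.713387
p(0.98) ≈ -12.7134

-12.7134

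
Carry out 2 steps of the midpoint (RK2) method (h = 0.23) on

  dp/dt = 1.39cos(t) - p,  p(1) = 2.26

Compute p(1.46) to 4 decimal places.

1.5891

Midpoint: k1 = f(t_n, p_n); k2 = f(t_n + h/2, p_n + (h/2)·k1); p_{n+1} = p_n + h·k2.
t=1.000000, p=2.260000:
  k1 = f(1.000000, 2.260000) = -1.508980
  k2 = f(1.115000, 2.086467) = -1.474621
  p ← 2.260000 + 0.23·(-1.474621) = 1.920837
t=1.230000, p=1.920837:
  k1 = f(1.230000, 1.920837) = -1.456247
  k2 = f(1.345000, 1.753369) = -1.442172
  p ← 1.920837 + 0.23·(-1.442172) = 1.589138
p(1.46) ≈ 1.5891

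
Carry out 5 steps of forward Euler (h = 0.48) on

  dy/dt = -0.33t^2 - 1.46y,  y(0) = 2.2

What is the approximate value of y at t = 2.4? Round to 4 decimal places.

Euler: y_{n+1} = y_n + h·f(t_n, y_n).
t=0.000000, y=2.200000: f=-3.212000 → y ← 2.200000 + 0.48·(-3.212000) = 0.658240
t=0.480000, y=0.658240: f=-1.037062 → y ← 0.658240 + 0.48·(-1.037062) = 0.160450
t=0.960000, y=0.160450: f=-0.538385 → y ← 0.160450 + 0.48·(-0.538385) = -0.097975
t=1.440000, y=-0.097975: f=-0.541245 → y ← -0.097975 + 0.48·(-0.541245) = -0.357772
t=1.920000, y=-0.357772: f=-0.694164 → y ← -0.357772 + 0.48·(-0.694164) = -0.690971
y(2.4) ≈ -0.6910

-0.6910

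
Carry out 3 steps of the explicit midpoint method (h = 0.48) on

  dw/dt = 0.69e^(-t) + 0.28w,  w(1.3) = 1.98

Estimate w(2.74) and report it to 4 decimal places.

Midpoint: k1 = f(t_n, w_n); k2 = f(t_n + h/2, w_n + (h/2)·k1); w_{n+1} = w_n + h·k2.
t=1.300000, w=1.980000:
  k1 = f(1.300000, 1.980000) = 0.742447
  k2 = f(1.540000, 2.158187) = 0.752215
  w ← 1.980000 + 0.48·0.752215 = 2.341063
t=1.780000, w=2.341063:
  k1 = f(1.780000, 2.341063) = 0.771858
  k2 = f(2.020000, 2.526309) = 0.798899
  w ← 2.341063 + 0.48·0.798899 = 2.724535
t=2.260000, w=2.724535:
  k1 = f(2.260000, 2.724535) = 0.834872
  k2 = f(2.500000, 2.924904) = 0.875612
  w ← 2.724535 + 0.48·0.875612 = 3.144829
w(2.74) ≈ 3.1448

3.1448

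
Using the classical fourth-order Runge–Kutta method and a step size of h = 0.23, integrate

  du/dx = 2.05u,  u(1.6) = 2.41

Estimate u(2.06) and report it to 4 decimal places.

6.1865

RK4: k1 = f(x_n, u_n); k2 = f(x_n + h/2, u_n + (h/2)·k1); k3 = f(x_n + h/2, u_n + (h/2)·k2); k4 = f(x_n + h, u_n + h·k3); u_{n+1} = u_n + (h/6)·(k1 + 2k2 + 2k3 + k4).
x=1.600000, u=2.410000:
  k1 = f(1.600000, 2.410000) = 4.940500
  k2 = f(1.715000, 2.978158) = 6.105223
  k3 = f(1.715000, 3.112101) = 6.379806
  k4 = f(1.830000, 3.877355) = 7.948579
  u ← 2.410000 + (0.23/6)·(k1 + 2k2 + 2k3 + k4) = 3.861267
x=1.830000, u=3.861267:
  k1 = f(1.830000, 3.861267) = 7.915597
  k2 = f(1.945000, 4.771561) = 9.781699
  k3 = f(1.945000, 4.986162) = 10.221633
  k4 = f(2.060000, 6.212242) = 12.735097
  u ← 3.861267 + (0.23/6)·(k1 + 2k2 + 2k3 + k4) = 6.186466
u(2.06) ≈ 6.1865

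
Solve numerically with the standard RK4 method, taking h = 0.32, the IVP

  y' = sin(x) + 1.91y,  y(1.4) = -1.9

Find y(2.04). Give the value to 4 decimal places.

-5.2173

RK4: k1 = f(x_n, y_n); k2 = f(x_n + h/2, y_n + (h/2)·k1); k3 = f(x_n + h/2, y_n + (h/2)·k2); k4 = f(x_n + h, y_n + h·k3); y_{n+1} = y_n + (h/6)·(k1 + 2k2 + 2k3 + k4).
x=1.400000, y=-1.900000:
  k1 = f(1.400000, -1.900000) = -2.643550
  k2 = f(1.560000, -2.322968) = -3.436927
  k3 = f(1.560000, -2.449908) = -3.679383
  k4 = f(1.720000, -3.077403) = -4.888949
  y ← -1.900000 + (0.32/6)·(k1 + 2k2 + 2k3 + k4) = -3.060806
x=1.720000, y=-3.060806:
  k1 = f(1.720000, -3.060806) = -4.857251
  k2 = f(1.880000, -3.837967) = -6.377940
  k3 = f(1.880000, -4.081277) = -6.842662
  k4 = f(2.040000, -5.250458) = -9.136447
  y ← -3.060806 + (0.32/6)·(k1 + 2k2 + 2k3 + k4) = -5.217335
y(2.04) ≈ -5.2173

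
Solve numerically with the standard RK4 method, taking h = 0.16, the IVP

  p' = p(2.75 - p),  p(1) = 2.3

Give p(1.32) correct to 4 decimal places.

2.5435

RK4: k1 = f(t_n, p_n); k2 = f(t_n + h/2, p_n + (h/2)·k1); k3 = f(t_n + h/2, p_n + (h/2)·k2); k4 = f(t_n + h, p_n + h·k3); p_{n+1} = p_n + (h/6)·(k1 + 2k2 + 2k3 + k4).
t=1.000000, p=2.300000:
  k1 = f(1.000000, 2.300000) = 1.035000
  k2 = f(1.080000, 2.382800) = 0.874964
  k3 = f(1.080000, 2.369997) = 0.900606
  k4 = f(1.160000, 2.444097) = 0.747657
  p ← 2.300000 + (0.16/6)·(k1 + 2k2 + 2k3 + k4) = 2.442235
t=1.160000, p=2.442235:
  k1 = f(1.160000, 2.442235) = 0.751635
  k2 = f(1.240000, 2.502365) = 0.619672
  k3 = f(1.240000, 2.491808) = 0.643364
  k4 = f(1.320000, 2.545173) = 0.521321
  p ← 2.442235 + (0.16/6)·(k1 + 2k2 + 2k3 + k4) = 2.543542
p(1.32) ≈ 2.5435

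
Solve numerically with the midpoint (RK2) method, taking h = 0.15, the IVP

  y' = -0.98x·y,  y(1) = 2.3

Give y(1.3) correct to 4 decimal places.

1.6396

Midpoint: k1 = f(x_n, y_n); k2 = f(x_n + h/2, y_n + (h/2)·k1); y_{n+1} = y_n + h·k2.
x=1.000000, y=2.300000:
  k1 = f(1.000000, 2.300000) = -2.254000
  k2 = f(1.075000, 2.130950) = -2.244956
  y ← 2.300000 + 0.15·(-2.244956) = 1.963257
x=1.150000, y=1.963257:
  k1 = f(1.150000, 1.963257) = -2.212590
  k2 = f(1.225000, 1.797312) = -2.157673
  y ← 1.963257 + 0.15·(-2.157673) = 1.639606
y(1.3) ≈ 1.6396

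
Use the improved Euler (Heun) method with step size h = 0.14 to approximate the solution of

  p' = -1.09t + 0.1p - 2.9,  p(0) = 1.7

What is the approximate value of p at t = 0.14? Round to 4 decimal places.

1.3044

Heun: k1 = f(t_n, p_n); k2 = f(t_n + h, p_n + h·k1); p_{n+1} = p_n + (h/2)·(k1 + k2).
t=0.000000, p=1.700000:
  k1 = f(0.000000, 1.700000) = -2.730000
  k2 = f(0.140000, 1.317800) = -2.920820
  p ← 1.700000 + (0.14/2)·(-2.730000 + (-2.920820)) = 1.304443
p(0.14) ≈ 1.3044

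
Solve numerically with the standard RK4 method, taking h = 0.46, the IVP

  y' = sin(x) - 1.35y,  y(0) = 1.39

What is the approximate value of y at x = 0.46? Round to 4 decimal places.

0.8336

RK4: k1 = f(x_n, y_n); k2 = f(x_n + h/2, y_n + (h/2)·k1); k3 = f(x_n + h/2, y_n + (h/2)·k2); k4 = f(x_n + h, y_n + h·k3); y_{n+1} = y_n + (h/6)·(k1 + 2k2 + 2k3 + k4).
x=0.000000, y=1.390000:
  k1 = f(0.000000, 1.390000) = -1.876500
  k2 = f(0.230000, 0.958405) = -1.065869
  k3 = f(0.230000, 1.144850) = -1.317570
  k4 = f(0.460000, 0.783918) = -0.614341
  y ← 1.390000 + (0.46/6)·(k1 + 2k2 + 2k3 + k4) = 0.833575
y(0.46) ≈ 0.8336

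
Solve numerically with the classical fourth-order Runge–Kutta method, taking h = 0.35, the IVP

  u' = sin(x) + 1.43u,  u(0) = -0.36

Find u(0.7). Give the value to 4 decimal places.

RK4: k1 = f(x_n, u_n); k2 = f(x_n + h/2, u_n + (h/2)·k1); k3 = f(x_n + h/2, u_n + (h/2)·k2); k4 = f(x_n + h, u_n + h·k3); u_{n+1} = u_n + (h/6)·(k1 + 2k2 + 2k3 + k4).
x=0.000000, u=-0.360000:
  k1 = f(0.000000, -0.360000) = -0.514800
  k2 = f(0.175000, -0.450090) = -0.469521
  k3 = f(0.175000, -0.442166) = -0.458189
  k4 = f(0.350000, -0.520366) = -0.401226
  u ← -0.360000 + (0.35/6)·(k1 + 2k2 + 2k3 + k4) = -0.521668
x=0.350000, u=-0.521668:
  k1 = f(0.350000, -0.521668) = -0.403087
  k2 = f(0.525000, -0.592208) = -0.345644
  k3 = f(0.525000, -0.582155) = -0.331269
  k4 = f(0.700000, -0.637612) = -0.267567
  u ← -0.521668 + (0.35/6)·(k1 + 2k2 + 2k3 + k4) = -0.639762
u(0.7) ≈ -0.6398

-0.6398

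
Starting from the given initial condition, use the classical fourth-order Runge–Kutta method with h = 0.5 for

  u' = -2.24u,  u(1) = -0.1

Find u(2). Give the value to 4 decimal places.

-0.0115

RK4: k1 = f(x_n, u_n); k2 = f(x_n + h/2, u_n + (h/2)·k1); k3 = f(x_n + h/2, u_n + (h/2)·k2); k4 = f(x_n + h, u_n + h·k3); u_{n+1} = u_n + (h/6)·(k1 + 2k2 + 2k3 + k4).
x=1.000000, u=-0.100000:
  k1 = f(1.000000, -0.100000) = 0.224000
  k2 = f(1.250000, -0.044000) = 0.098560
  k3 = f(1.250000, -0.075360) = 0.168806
  k4 = f(1.500000, -0.015597) = 0.034937
  u ← -0.100000 + (0.5/6)·(k1 + 2k2 + 2k3 + k4) = -0.033861
x=1.500000, u=-0.033861:
  k1 = f(1.500000, -0.033861) = 0.075848
  k2 = f(1.750000, -0.014899) = 0.033373
  k3 = f(1.750000, -0.025518) = 0.057159
  k4 = f(2.000000, -0.005281) = 0.011830
  u ← -0.033861 + (0.5/6)·(k1 + 2k2 + 2k3 + k4) = -0.011466
u(2) ≈ -0.0115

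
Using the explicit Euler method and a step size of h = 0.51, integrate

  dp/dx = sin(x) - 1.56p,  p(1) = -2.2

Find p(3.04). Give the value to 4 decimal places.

Euler: p_{n+1} = p_n + h·f(x_n, p_n).
x=1.000000, p=-2.200000: f=4.273471 → p ← -2.200000 + 0.51·4.273471 = -0.020530
x=1.510000, p=-0.020530: f=1.030179 → p ← -0.020530 + 0.51·1.030179 = 0.504861
x=2.020000, p=0.504861: f=0.113209 → p ← 0.504861 + 0.51·0.113209 = 0.562598
x=2.530000, p=0.562598: f=-0.303481 → p ← 0.562598 + 0.51·(-0.303481) = 0.407823
p(3.04) ≈ 0.4078

0.4078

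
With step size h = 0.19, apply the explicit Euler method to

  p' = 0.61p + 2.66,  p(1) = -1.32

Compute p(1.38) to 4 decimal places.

-0.5743

Euler: p_{n+1} = p_n + h·f(x_n, p_n).
x=1.000000, p=-1.320000: f=1.854800 → p ← -1.320000 + 0.19·1.854800 = -0.967588
x=1.190000, p=-0.967588: f=2.069771 → p ← -0.967588 + 0.19·2.069771 = -0.574331
p(1.38) ≈ -0.5743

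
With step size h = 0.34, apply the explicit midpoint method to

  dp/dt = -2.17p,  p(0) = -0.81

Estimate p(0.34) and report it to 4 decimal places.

Midpoint: k1 = f(t_n, p_n); k2 = f(t_n + h/2, p_n + (h/2)·k1); p_{n+1} = p_n + h·k2.
t=0.000000, p=-0.810000:
  k1 = f(0.000000, -0.810000) = 1.757700
  k2 = f(0.170000, -0.511191) = 1.109284
  p ← -0.810000 + 0.34·1.109284 = -0.432843
p(0.34) ≈ -0.4328

-0.4328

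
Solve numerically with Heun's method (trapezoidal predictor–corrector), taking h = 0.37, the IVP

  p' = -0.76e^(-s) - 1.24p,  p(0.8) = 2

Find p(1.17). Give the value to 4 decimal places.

Heun: k1 = f(s_n, p_n); k2 = f(s_n + h, p_n + h·k1); p_{n+1} = p_n + (h/2)·(k1 + k2).
s=0.800000, p=2.000000:
  k1 = f(0.800000, 2.000000) = -2.821490
  k2 = f(1.170000, 0.956049) = -1.421379
  p ← 2.000000 + (0.37/2)·(-2.821490 + (-1.421379)) = 1.215069
p(1.17) ≈ 1.2151

1.2151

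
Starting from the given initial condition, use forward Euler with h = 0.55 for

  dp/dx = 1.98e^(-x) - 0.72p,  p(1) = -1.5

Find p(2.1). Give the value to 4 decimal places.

-0.0741

Euler: p_{n+1} = p_n + h·f(x_n, p_n).
x=1.000000, p=-1.500000: f=1.808401 → p ← -1.500000 + 0.55·1.808401 = -0.505379
x=1.550000, p=-0.505379: f=0.784124 → p ← -0.505379 + 0.55·0.784124 = -0.074111
p(2.1) ≈ -0.0741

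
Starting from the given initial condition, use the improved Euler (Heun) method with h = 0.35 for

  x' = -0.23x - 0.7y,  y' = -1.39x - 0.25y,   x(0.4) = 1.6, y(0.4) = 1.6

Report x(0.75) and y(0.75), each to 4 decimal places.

1.2127, 0.8485

Heun on (x,y): k1 = f(t_n, state_n); k2 = f(t_n + h, state_n + h·k1); state_{n+1} = state_n + (h/2)·(k1 + k2).
0.400000: (1.600000, 1.600000)
  k1 = (-1.488000, -2.624000)
  predictor → (1.079200, 0.681600)
  k2 = (-0.725336, -1.670488)
  → (1.212666, 0.848465)
(x(0.75), y(0.75)) ≈ (1.2127, 0.8485)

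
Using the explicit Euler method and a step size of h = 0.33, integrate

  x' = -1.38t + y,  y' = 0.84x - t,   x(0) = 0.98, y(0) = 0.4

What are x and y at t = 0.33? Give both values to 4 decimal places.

1.1120, 0.6717

Euler on (x,y): x_{n+1} = x_n + h·x', y_{n+1} = y_n + h·y'.
0.000000: (0.980000, 0.400000); f=(0.400000, 0.823200) → (1.112000, 0.671656)
(x(0.33), y(0.33)) ≈ (1.1120, 0.6717)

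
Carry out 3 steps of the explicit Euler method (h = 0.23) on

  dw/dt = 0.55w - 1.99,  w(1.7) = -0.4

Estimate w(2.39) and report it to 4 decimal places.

Euler: w_{n+1} = w_n + h·f(t_n, w_n).
t=1.700000, w=-0.400000: f=-2.210000 → w ← -0.400000 + 0.23·(-2.210000) = -0.908300
t=1.930000, w=-0.908300: f=-2.489565 → w ← -0.908300 + 0.23·(-2.489565) = -1.480900
t=2.160000, w=-1.480900: f=-2.804495 → w ← -1.480900 + 0.23·(-2.804495) = -2.125934
w(2.39) ≈ -2.1259

-2.1259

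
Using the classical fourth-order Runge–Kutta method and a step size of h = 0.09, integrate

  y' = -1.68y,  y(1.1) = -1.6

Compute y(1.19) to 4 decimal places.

-1.3755

RK4: k1 = f(t_n, y_n); k2 = f(t_n + h/2, y_n + (h/2)·k1); k3 = f(t_n + h/2, y_n + (h/2)·k2); k4 = f(t_n + h, y_n + h·k3); y_{n+1} = y_n + (h/6)·(k1 + 2k2 + 2k3 + k4).
t=1.100000, y=-1.600000:
  k1 = f(1.100000, -1.600000) = 2.688000
  k2 = f(1.145000, -1.479040) = 2.484787
  k3 = f(1.145000, -1.488185) = 2.500150
  k4 = f(1.190000, -1.374986) = 2.309977
  y ← -1.600000 + (0.09/6)·(k1 + 2k2 + 2k3 + k4) = -1.375482
y(1.19) ≈ -1.3755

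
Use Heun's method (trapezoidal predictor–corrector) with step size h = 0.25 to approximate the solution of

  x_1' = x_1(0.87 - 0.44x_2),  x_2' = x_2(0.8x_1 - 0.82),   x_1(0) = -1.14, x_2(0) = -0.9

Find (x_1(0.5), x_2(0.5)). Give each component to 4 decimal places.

Heun on (x_1,x_2): k1 = f(t_n, state_n); k2 = f(t_n + h, state_n + h·k1); state_{n+1} = state_n + (h/2)·(k1 + k2).
0.000000: (-1.140000, -0.900000)
  k1 = (-1.443240, 1.558800)
  predictor → (-1.500810, -0.510300)
  k2 = (-1.642685, 1.031137)
  → (-1.525741, -0.576258)
0.250000: (-1.525741, -0.576258)
  k1 = (-1.714251, 1.175908)
  predictor → (-1.954303, -0.282281)
  k2 = (-1.942976, 0.672801)
  → (-1.982894, -0.345169)
(x_1(0.5), x_2(0.5)) ≈ (-1.9829, -0.3452)

-1.9829, -0.3452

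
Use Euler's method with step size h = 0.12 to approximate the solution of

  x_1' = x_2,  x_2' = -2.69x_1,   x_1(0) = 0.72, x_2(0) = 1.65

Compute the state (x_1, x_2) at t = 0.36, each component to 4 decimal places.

Euler on (x_1,x_2): x_1_{n+1} = x_1_n + h·x_1', x_2_{n+1} = x_2_n + h·x_2'.
0.000000: (0.720000, 1.650000); f=(1.650000, -1.936800) → (0.918000, 1.417584)
0.120000: (0.918000, 1.417584); f=(1.417584, -2.469420) → (1.088110, 1.121254)
0.240000: (1.088110, 1.121254); f=(1.121254, -2.927016) → (1.222661, 0.770012)
(x_1(0.36), x_2(0.36)) ≈ (1.2227, 0.7700)

1.2227, 0.7700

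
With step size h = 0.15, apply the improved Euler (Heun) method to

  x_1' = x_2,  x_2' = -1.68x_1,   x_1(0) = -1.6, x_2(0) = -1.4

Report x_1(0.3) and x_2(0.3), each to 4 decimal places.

-1.8917, -0.5035

Heun on (x_1,x_2): k1 = f(x_n, state_n); k2 = f(x_n + h, state_n + h·k1); state_{n+1} = state_n + (h/2)·(k1 + k2).
0.000000: (-1.600000, -1.400000)
  k1 = (-1.400000, 2.688000)
  predictor → (-1.810000, -0.996800)
  k2 = (-0.996800, 3.040800)
  → (-1.779760, -0.970340)
0.150000: (-1.779760, -0.970340)
  k1 = (-0.970340, 2.989997)
  predictor → (-1.925311, -0.521840)
  k2 = (-0.521840, 3.234522)
  → (-1.891674, -0.503501)
(x_1(0.3), x_2(0.3)) ≈ (-1.8917, -0.5035)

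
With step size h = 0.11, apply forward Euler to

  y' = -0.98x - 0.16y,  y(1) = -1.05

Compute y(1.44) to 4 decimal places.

Euler: y_{n+1} = y_n + h·f(x_n, y_n).
x=1.000000, y=-1.050000: f=-0.812000 → y ← -1.050000 + 0.11·(-0.812000) = -1.139320
x=1.110000, y=-1.139320: f=-0.905509 → y ← -1.139320 + 0.11·(-0.905509) = -1.238926
x=1.220000, y=-1.238926: f=-0.997372 → y ← -1.238926 + 0.11·(-0.997372) = -1.348637
x=1.330000, y=-1.348637: f=-1.087618 → y ← -1.348637 + 0.11·(-1.087618) = -1.468275
y(1.44) ≈ -1.4683

-1.4683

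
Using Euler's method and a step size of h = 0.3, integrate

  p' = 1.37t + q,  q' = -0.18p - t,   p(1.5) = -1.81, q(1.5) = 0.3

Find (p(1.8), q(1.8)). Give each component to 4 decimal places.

-1.1035, -0.0523

Euler on (p,q): p_{n+1} = p_n + h·p', q_{n+1} = q_n + h·q'.
1.500000: (-1.810000, 0.300000); f=(2.355000, -1.174200) → (-1.103500, -0.052260)
(p(1.8), q(1.8)) ≈ (-1.1035, -0.0523)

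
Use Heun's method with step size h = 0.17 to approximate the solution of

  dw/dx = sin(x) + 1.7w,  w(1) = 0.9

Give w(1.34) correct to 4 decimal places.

2.0043

Heun: k1 = f(x_n, w_n); k2 = f(x_n + h, w_n + h·k1); w_{n+1} = w_n + (h/2)·(k1 + k2).
x=1.000000, w=0.900000:
  k1 = f(1.000000, 0.900000) = 2.371471
  k2 = f(1.170000, 1.303150) = 3.136106
  w ← 0.900000 + (0.17/2)·(2.371471 + 3.136106) = 1.368144
x=1.170000, w=1.368144:
  k1 = f(1.170000, 1.368144) = 3.246595
  k2 = f(1.340000, 1.920065) = 4.237595
  w ← 1.368144 + (0.17/2)·(3.246595 + 4.237595) = 2.004300
w(1.34) ≈ 2.0043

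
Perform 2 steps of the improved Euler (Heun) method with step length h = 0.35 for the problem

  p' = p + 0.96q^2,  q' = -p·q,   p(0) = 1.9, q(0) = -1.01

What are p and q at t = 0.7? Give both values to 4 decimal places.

4.1949, -0.2537

Heun on (p,q): k1 = f(t_n, state_n); k2 = f(t_n + h, state_n + h·k1); state_{n+1} = state_n + (h/2)·(k1 + k2).
0.000000: (1.900000, -1.010000)
  k1 = (2.879296, 1.919000)
  predictor → (2.907754, -0.338350)
  k2 = (3.017655, 0.983838)
  → (2.931966, -0.502003)
0.350000: (2.931966, -0.502003)
  k1 = (3.173893, 1.471857)
  predictor → (4.042829, 0.013147)
  k2 = (4.042995, -0.053149)
  → (4.194922, -0.253729)
(p(0.7), q(0.7)) ≈ (4.1949, -0.2537)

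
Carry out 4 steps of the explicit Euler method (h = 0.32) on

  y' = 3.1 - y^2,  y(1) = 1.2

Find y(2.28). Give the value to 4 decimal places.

Euler: y_{n+1} = y_n + h·f(x_n, y_n).
x=1.000000, y=1.200000: f=1.660000 → y ← 1.200000 + 0.32·1.660000 = 1.731200
x=1.320000, y=1.731200: f=0.102947 → y ← 1.731200 + 0.32·0.102947 = 1.764143
x=1.640000, y=1.764143: f=-0.012200 → y ← 1.764143 + 0.32·(-0.012200) = 1.760239
x=1.960000, y=1.760239: f=0.001559 → y ← 1.760239 + 0.32·0.001559 = 1.760738
y(2.28) ≈ 1.7607

1.7607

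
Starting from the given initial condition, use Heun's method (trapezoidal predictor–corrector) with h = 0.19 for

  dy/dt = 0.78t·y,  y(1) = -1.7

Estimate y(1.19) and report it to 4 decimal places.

Heun: k1 = f(t_n, y_n); k2 = f(t_n + h, y_n + h·k1); y_{n+1} = y_n + (h/2)·(k1 + k2).
t=1.000000, y=-1.700000:
  k1 = f(1.000000, -1.700000) = -1.326000
  k2 = f(1.190000, -1.951940) = -1.811791
  y ← -1.700000 + (0.19/2)·(-1.326000 + (-1.811791)) = -1.998090
y(1.19) ≈ -1.9981

-1.9981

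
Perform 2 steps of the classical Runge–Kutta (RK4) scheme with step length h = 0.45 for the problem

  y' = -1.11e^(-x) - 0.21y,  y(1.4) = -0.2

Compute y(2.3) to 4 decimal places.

-0.3115

RK4: k1 = f(x_n, y_n); k2 = f(x_n + h/2, y_n + (h/2)·k1); k3 = f(x_n + h/2, y_n + (h/2)·k2); k4 = f(x_n + h, y_n + h·k3); y_{n+1} = y_n + (h/6)·(k1 + 2k2 + 2k3 + k4).
x=1.400000, y=-0.200000:
  k1 = f(1.400000, -0.200000) = -0.231723
  k2 = f(1.625000, -0.252138) = -0.165623
  k3 = f(1.625000, -0.237265) = -0.168746
  k4 = f(1.850000, -0.275936) = -0.116587
  y ← -0.200000 + (0.45/6)·(k1 + 2k2 + 2k3 + k4) = -0.276279
x=1.850000, y=-0.276279:
  k1 = f(1.850000, -0.276279) = -0.116515
  k2 = f(2.075000, -0.302494) = -0.075844
  k3 = f(2.075000, -0.293343) = -0.077766
  k4 = f(2.300000, -0.311273) = -0.045920
  y ← -0.276279 + (0.45/6)·(k1 + 2k2 + 2k3 + k4) = -0.311503
y(2.3) ≈ -0.3115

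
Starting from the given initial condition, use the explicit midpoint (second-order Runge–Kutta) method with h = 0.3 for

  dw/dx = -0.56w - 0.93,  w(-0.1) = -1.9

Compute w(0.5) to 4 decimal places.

Midpoint: k1 = f(x_n, w_n); k2 = f(x_n + h/2, w_n + (h/2)·k1); w_{n+1} = w_n + h·k2.
x=-0.100000, w=-1.900000:
  k1 = f(-0.100000, -1.900000) = 0.134000
  k2 = f(0.050000, -1.879900) = 0.122744
  w ← -1.900000 + 0.3·0.122744 = -1.863177
x=0.200000, w=-1.863177:
  k1 = f(0.200000, -1.863177) = 0.113379
  k2 = f(0.350000, -1.846170) = 0.103855
  w ← -1.863177 + 0.3·0.103855 = -1.832020
w(0.5) ≈ -1.8320

-1.8320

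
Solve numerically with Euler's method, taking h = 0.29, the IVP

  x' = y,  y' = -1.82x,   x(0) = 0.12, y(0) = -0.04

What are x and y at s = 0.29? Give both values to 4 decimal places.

Euler on (x,y): x_{n+1} = x_n + h·x', y_{n+1} = y_n + h·y'.
0.000000: (0.120000, -0.040000); f=(-0.040000, -0.218400) → (0.108400, -0.103336)
(x(0.29), y(0.29)) ≈ (0.1084, -0.1033)

0.1084, -0.1033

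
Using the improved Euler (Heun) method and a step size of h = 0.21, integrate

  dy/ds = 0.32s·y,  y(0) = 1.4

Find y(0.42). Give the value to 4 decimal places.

1.4400

Heun: k1 = f(s_n, y_n); k2 = f(s_n + h, y_n + h·k1); y_{n+1} = y_n + (h/2)·(k1 + k2).
s=0.000000, y=1.400000:
  k1 = f(0.000000, 1.400000) = 0.000000
  k2 = f(0.210000, 1.400000) = 0.094080
  y ← 1.400000 + (0.21/2)·(0.000000 + 0.094080) = 1.409878
s=0.210000, y=1.409878:
  k1 = f(0.210000, 1.409878) = 0.094744
  k2 = f(0.420000, 1.429775) = 0.192162
  y ← 1.409878 + (0.21/2)·(0.094744 + 0.192162) = 1.440003
y(0.42) ≈ 1.4400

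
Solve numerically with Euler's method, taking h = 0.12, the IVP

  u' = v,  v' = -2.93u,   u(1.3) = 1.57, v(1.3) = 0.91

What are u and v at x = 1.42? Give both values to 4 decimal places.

Euler on (u,v): u_{n+1} = u_n + h·u', v_{n+1} = v_n + h·v'.
1.300000: (1.570000, 0.910000); f=(0.910000, -4.600100) → (1.679200, 0.357988)
(u(1.42), v(1.42)) ≈ (1.6792, 0.3580)

1.6792, 0.3580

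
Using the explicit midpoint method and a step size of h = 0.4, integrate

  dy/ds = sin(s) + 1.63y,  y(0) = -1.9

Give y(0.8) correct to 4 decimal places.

Midpoint: k1 = f(s_n, y_n); k2 = f(s_n + h/2, y_n + (h/2)·k1); y_{n+1} = y_n + h·k2.
s=0.000000, y=-1.900000:
  k1 = f(0.000000, -1.900000) = -3.097000
  k2 = f(0.200000, -2.519400) = -3.907953
  y ← -1.900000 + 0.4·(-3.907953) = -3.463181
s=0.400000, y=-3.463181:
  k1 = f(0.400000, -3.463181) = -5.255567
  k2 = f(0.600000, -4.514294) = -6.793657
  y ← -3.463181 + 0.4·(-6.793657) = -6.180644
y(0.8) ≈ -6.1806

-6.1806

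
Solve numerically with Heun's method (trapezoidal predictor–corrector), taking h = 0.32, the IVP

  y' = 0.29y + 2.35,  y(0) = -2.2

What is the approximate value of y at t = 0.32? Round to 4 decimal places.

-1.6267

Heun: k1 = f(t_n, y_n); k2 = f(t_n + h, y_n + h·k1); y_{n+1} = y_n + (h/2)·(k1 + k2).
t=0.000000, y=-2.200000:
  k1 = f(0.000000, -2.200000) = 1.712000
  k2 = f(0.320000, -1.652160) = 1.870874
  y ← -2.200000 + (0.32/2)·(1.712000 + 1.870874) = -1.626740
y(0.32) ≈ -1.6267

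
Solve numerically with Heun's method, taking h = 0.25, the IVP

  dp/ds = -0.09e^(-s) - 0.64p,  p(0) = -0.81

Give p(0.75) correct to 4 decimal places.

Heun: k1 = f(s_n, p_n); k2 = f(s_n + h, p_n + h·k1); p_{n+1} = p_n + (h/2)·(k1 + k2).
s=0.000000, p=-0.810000:
  k1 = f(0.000000, -0.810000) = 0.428400
  k2 = f(0.250000, -0.702900) = 0.379764
  p ← -0.810000 + (0.25/2)·(0.428400 + 0.379764) = -0.708980
s=0.250000, p=-0.708980:
  k1 = f(0.250000, -0.708980) = 0.383655
  k2 = f(0.500000, -0.613066) = 0.337774
  p ← -0.708980 + (0.25/2)·(0.383655 + 0.337774) = -0.618801
s=0.500000, p=-0.618801:
  k1 = f(0.500000, -0.618801) = 0.341445
  k2 = f(0.750000, -0.533440) = 0.298888
  p ← -0.618801 + (0.25/2)·(0.341445 + 0.298888) = -0.538759
p(0.75) ≈ -0.5388

-0.5388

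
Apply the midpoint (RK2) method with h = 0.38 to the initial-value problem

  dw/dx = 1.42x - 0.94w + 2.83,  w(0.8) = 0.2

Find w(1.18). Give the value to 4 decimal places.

Midpoint: k1 = f(x_n, w_n); k2 = f(x_n + h/2, w_n + (h/2)·k1); w_{n+1} = w_n + h·k2.
x=0.800000, w=0.200000:
  k1 = f(0.800000, 0.200000) = 3.778000
  k2 = f(0.990000, 0.917820) = 3.373049
  w ← 0.200000 + 0.38·3.373049 = 1.481759
w(1.18) ≈ 1.4818

1.4818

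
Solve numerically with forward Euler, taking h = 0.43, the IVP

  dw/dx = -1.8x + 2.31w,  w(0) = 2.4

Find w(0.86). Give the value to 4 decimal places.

9.2030

Euler: w_{n+1} = w_n + h·f(x_n, w_n).
x=0.000000, w=2.400000: f=5.544000 → w ← 2.400000 + 0.43·5.544000 = 4.783920
x=0.430000, w=4.783920: f=10.276855 → w ← 4.783920 + 0.43·10.276855 = 9.202968
w(0.86) ≈ 9.2030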